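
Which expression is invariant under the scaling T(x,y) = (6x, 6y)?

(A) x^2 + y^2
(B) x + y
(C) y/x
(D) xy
C

Under the uniform scaling T(x,y) = (6x, 6y):
Substitute the transformed coordinates into each option and compare with the original:
(A) x^2 + y^2  ->  (6x)^2 + (6y)^2 = 36x^2 + 36y^2   [differs from x^2 + y^2: not invariant]
(B) x + y  ->  (6x) + (6y) = 6x + 6y   [differs from x + y: not invariant]
(C) y/x  ->  (6y)/(6x) = y/x   [equals y/x: invariant]
(D) xy  ->  (6x)(6y) = 36xy   [differs from xy: not invariant]

Only option (C), y/x, is unchanged by the transformation.
The common factor 6 cancels in a ratio of coordinates, while sums, products and sums of squares pick up factors of 6 or 36.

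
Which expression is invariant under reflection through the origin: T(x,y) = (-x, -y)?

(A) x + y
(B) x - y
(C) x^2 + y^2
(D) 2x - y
C

The map is reflection through the origin: T(x,y) = (-x, -y).
Substitute the transformed coordinates into each option and compare with the original:
(A) x + y  ->  (-x) + (-y) = -x - y   [differs from x + y: not invariant]
(B) x - y  ->  (-x) - (-y) = -x + y   [differs from x - y: not invariant]
(C) x^2 + y^2  ->  (-x)^2 + (-y)^2 = x^2 + y^2   [equals x^2 + y^2: invariant]
(D) 2x - y  ->  2(-x) - (-y) = -2x + y   [differs from 2x - y: not invariant]

Only option (C), x^2 + y^2, is unchanged by the transformation.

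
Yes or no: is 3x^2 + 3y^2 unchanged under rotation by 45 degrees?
Yes

Applying rotation by 45 degrees: x' = x*cos(45 degrees) - y*sin(45 degrees) = sqrt(2)x/2 - sqrt(2)y/2, y' = x*sin(45 degrees) + y*cos(45 degrees) = sqrt(2)x/2 + sqrt(2)y/2

Substituting into 3x^2 + 3y^2:
3(sqrt(2)x/2 - sqrt(2)y/2)^2 + 3(sqrt(2)x/2 + sqrt(2)y/2)^2
= 3x^2 + 3y^2

This equals the original expression 3x^2 + 3y^2, so it IS invariant.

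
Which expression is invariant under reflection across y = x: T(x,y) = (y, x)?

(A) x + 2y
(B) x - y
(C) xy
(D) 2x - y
C

The map is reflection across y = x: T(x,y) = (y, x).
Substitute the transformed coordinates into each option and compare with the original:
(A) x + 2y  ->  (y) + 2(x) = 2x + y   [differs from x + 2y: not invariant]
(B) x - y  ->  (y) - (x) = -x + y   [differs from x - y: not invariant]
(C) xy  ->  (y)(x) = xy   [equals xy: invariant]
(D) 2x - y  ->  2(y) - (x) = -x + 2y   [differs from 2x - y: not invariant]

Only option (C), xy, is unchanged by the transformation.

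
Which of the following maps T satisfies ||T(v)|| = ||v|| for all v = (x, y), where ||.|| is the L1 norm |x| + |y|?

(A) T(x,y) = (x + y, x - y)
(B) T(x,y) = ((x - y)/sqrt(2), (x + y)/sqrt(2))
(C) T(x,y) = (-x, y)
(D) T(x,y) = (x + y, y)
C

A transformation preserves a norm if ||T(v)|| = ||v|| for every v; a single vector where the norm changes rules an option out.

(A) T(x,y) = (x + y, x - y): v = (1, 0) has norm |1| + |0| = 1, but T(v) = (1, 1) has norm 2 -- not preserved.
(B) T(x,y) = ((x - y)/sqrt(2), (x + y)/sqrt(2)): v = (1, 0) has norm |1| + |0| = 1, but T(v) = (sqrt(2)/2, sqrt(2)/2) has norm sqrt(2) -- not preserved.
(C) T(x,y) = (-x, y): preserves the norm -- it only permutes the coordinates and/or flips signs, which leaves |x| + |y| unchanged.
(D) T(x,y) = (x + y, y): v = (0, 1) has norm |0| + |1| = 1, but T(v) = (1, 1) has norm 2 -- not preserved.

Therefore the answer is (C).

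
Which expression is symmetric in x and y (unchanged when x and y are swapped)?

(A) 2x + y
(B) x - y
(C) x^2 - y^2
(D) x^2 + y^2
D

A symmetric expression is unchanged when the variables are permuted; here the transformation to test is the swap (x, y) -> (y, x).
Substitute the transformed coordinates into each option and compare with the original:
(A) 2x + y  ->  2(y) + (x) = x + 2y   [differs from 2x + y: not invariant]
(B) x - y  ->  (y) - (x) = -x + y   [differs from x - y: not invariant]
(C) x^2 - y^2  ->  (y)^2 - (x)^2 = -x^2 + y^2   [differs from x^2 - y^2: not invariant]
(D) x^2 + y^2  ->  (y)^2 + (x)^2 = x^2 + y^2   [equals x^2 + y^2: invariant]

Only option (D), x^2 + y^2, is unchanged by the transformation.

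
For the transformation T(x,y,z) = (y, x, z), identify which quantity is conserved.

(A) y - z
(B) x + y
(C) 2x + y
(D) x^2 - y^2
B

Apply T(x,y,z) = (y, x, z) to each option, i.e. replace (x, y, z) by the transformed coordinates.
Substitute the transformed coordinates into each option and compare with the original:
(A) y - z  ->  (x) - (z) = x - z   [differs from y - z: not invariant]
(B) x + y  ->  (y) + (x) = x + y   [equals x + y: invariant]
(C) 2x + y  ->  2(y) + (x) = x + 2y   [differs from 2x + y: not invariant]
(D) x^2 - y^2  ->  (y)^2 - (x)^2 = -x^2 + y^2   [differs from x^2 - y^2: not invariant]

Only option (B), x + y, is unchanged by the transformation.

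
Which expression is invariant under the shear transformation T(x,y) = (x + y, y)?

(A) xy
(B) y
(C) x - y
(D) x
B

Under the shear T(x,y) = (x + y, y):
Substitute the transformed coordinates into each option and compare with the original:
(A) xy  ->  (x + y)(y) = xy + y^2   [differs from xy: not invariant]
(B) y  ->  (y) = y   [equals y: invariant]
(C) x - y  ->  (x + y) - (y) = x   [differs from x - y: not invariant]
(D) x  ->  (x + y) = x + y   [differs from x: not invariant]

Only option (B), y, is unchanged by the transformation.
A horizontal shear moves points parallel to the x-axis, so the y-coordinate (and any function of y alone) is unchanged.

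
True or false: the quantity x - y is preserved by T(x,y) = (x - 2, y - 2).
True

Substitute T(x,y) = (x - 2, y - 2) into the expression and compare with the original.

Original: x - y
After applying T: (x - 2) - (y - 2) = x - y

This is identical to the original x - y, so the expression is invariant.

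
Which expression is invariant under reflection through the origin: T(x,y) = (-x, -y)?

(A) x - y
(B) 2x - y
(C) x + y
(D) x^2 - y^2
D

The map is reflection through the origin: T(x,y) = (-x, -y).
Substitute the transformed coordinates into each option and compare with the original:
(A) x - y  ->  (-x) - (-y) = -x + y   [differs from x - y: not invariant]
(B) 2x - y  ->  2(-x) - (-y) = -2x + y   [differs from 2x - y: not invariant]
(C) x + y  ->  (-x) + (-y) = -x - y   [differs from x + y: not invariant]
(D) x^2 - y^2  ->  (-x)^2 - (-y)^2 = x^2 - y^2   [equals x^2 - y^2: invariant]

Only option (D), x^2 - y^2, is unchanged by the transformation.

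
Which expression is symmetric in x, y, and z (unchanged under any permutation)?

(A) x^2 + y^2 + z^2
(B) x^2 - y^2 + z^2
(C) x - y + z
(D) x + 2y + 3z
A

A symmetric expression is unchanged when the variables are permuted; here the transformation to test is the swap (x, y) -> (y, x).
A symmetric expression must survive every permutation; the single swap x <-> y already eliminates the distractors, and the keyed expression is also unchanged by x <-> z and y <-> z (each variable enters it in exactly the same way).
Substitute the transformed coordinates into each option and compare with the original:
(A) x^2 + y^2 + z^2  ->  (y)^2 + (x)^2 + z^2 = x^2 + y^2 + z^2   [equals x^2 + y^2 + z^2: invariant]
(B) x^2 - y^2 + z^2  ->  (y)^2 - (x)^2 + z^2 = -x^2 + y^2 + z^2   [differs from x^2 - y^2 + z^2: not invariant]
(C) x - y + z  ->  (y) - (x) + z = -x + y + z   [differs from x - y + z: not invariant]
(D) x + 2y + 3z  ->  (y) + 2(x) + 3z = 2x + y + 3z   [differs from x + 2y + 3z: not invariant]

Only option (A), x^2 + y^2 + z^2, is unchanged by the transformation.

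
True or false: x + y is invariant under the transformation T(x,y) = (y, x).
True

Substitute T(x,y) = (y, x) into the expression and compare with the original.

Original: x + y
After applying T: (y) + (x) = x + y

This is identical to the original x + y, so the expression is invariant.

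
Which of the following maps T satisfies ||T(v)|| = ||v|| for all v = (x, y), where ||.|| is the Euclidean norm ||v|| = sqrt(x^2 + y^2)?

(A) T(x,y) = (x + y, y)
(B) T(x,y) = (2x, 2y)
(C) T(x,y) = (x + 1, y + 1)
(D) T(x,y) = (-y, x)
D

A transformation preserves a norm if ||T(v)|| = ||v|| for every v; a single vector where the norm changes rules an option out.

(A) T(x,y) = (x + y, y): v = (0, 1) has norm sqrt((0)^2 + (1)^2) = 1, but T(v) = (1, 1) has norm sqrt(2) -- not preserved.
(B) T(x,y) = (2x, 2y): v = (1, 0) has norm sqrt((1)^2 + (0)^2) = 1, but T(v) = (2, 0) has norm 2 -- not preserved.
(C) T(x,y) = (x + 1, y + 1): v = (1, 0) has norm sqrt((1)^2 + (0)^2) = 1, but T(v) = (2, 1) has norm sqrt(5) -- not preserved.
(D) T(x,y) = (-y, x): preserves the norm -- it is an orthogonal map (a rotation/reflection), and (-y)^2 + (x)^2 simplifies to x^2 + y^2.

Therefore the answer is (D).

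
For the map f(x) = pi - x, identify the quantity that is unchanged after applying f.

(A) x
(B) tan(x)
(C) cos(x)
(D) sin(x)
D

For f(x) = pi - x:
sin(pi - x) = sin(x), so sine is invariant under this transformation.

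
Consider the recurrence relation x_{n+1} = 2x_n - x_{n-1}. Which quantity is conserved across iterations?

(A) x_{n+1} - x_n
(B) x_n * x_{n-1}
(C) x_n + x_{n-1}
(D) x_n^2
A

For the recurrence x_{n+1} = 2x_n - x_{n-1}:

If x_{n+1} = 2x_n - x_{n-1}, then:
x_{n+1} - x_n = x_n - x_{n-1}
The first difference is constant throughout the sequence.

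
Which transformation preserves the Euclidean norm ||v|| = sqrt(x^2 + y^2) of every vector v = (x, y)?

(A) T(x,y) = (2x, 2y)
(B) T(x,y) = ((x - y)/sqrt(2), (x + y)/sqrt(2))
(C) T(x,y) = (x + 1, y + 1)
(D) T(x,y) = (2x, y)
B

A transformation preserves a norm if ||T(v)|| = ||v|| for every v; a single vector where the norm changes rules an option out.

(A) T(x,y) = (2x, 2y): v = (1, 0) has norm sqrt((1)^2 + (0)^2) = 1, but T(v) = (2, 0) has norm 2 -- not preserved.
(B) T(x,y) = ((x - y)/sqrt(2), (x + y)/sqrt(2)): preserves the norm -- it is an orthogonal map (a rotation/reflection), and (sqrt(2)(x - y)/2)^2 + (sqrt(2)(x + y)/2)^2 simplifies to x^2 + y^2.
(C) T(x,y) = (x + 1, y + 1): v = (1, 0) has norm sqrt((1)^2 + (0)^2) = 1, but T(v) = (2, 1) has norm sqrt(5) -- not preserved.
(D) T(x,y) = (2x, y): v = (1, 0) has norm sqrt((1)^2 + (0)^2) = 1, but T(v) = (2, 0) has norm 2 -- not preserved.

Therefore the answer is (B).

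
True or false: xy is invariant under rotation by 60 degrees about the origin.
False

Applying rotation by 60 degrees: x' = x*cos(60 degrees) - y*sin(60 degrees) = x/2 - sqrt(3)y/2, y' = x*sin(60 degrees) + y*cos(60 degrees) = sqrt(3)x/2 + y/2

Substituting into xy:
(x/2 - sqrt(3)y/2)(sqrt(3)x/2 + y/2)
= sqrt(3)x^2/4 - xy/2 - sqrt(3)y^2/4

This differs from the original expression xy, so it is NOT invariant.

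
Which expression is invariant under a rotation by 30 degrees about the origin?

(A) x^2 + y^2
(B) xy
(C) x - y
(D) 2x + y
A

A rotation by 30 degrees sends (x, y) to (sqrt(3)x/2 - y/2, x/2 + sqrt(3)y/2).
Substitute the transformed coordinates into each option and compare with the original:
(A) x^2 + y^2  ->  (sqrt(3)x/2 - y/2)^2 + (x/2 + sqrt(3)y/2)^2 = x^2 + y^2   [equals x^2 + y^2: invariant]
(B) xy  ->  (sqrt(3)x/2 - y/2)(x/2 + sqrt(3)y/2) = sqrt(3)x^2/4 + xy/2 - sqrt(3)y^2/4   [differs from xy: not invariant]
(C) x - y  ->  (sqrt(3)x/2 - y/2) - (x/2 + sqrt(3)y/2) = -x/2 + sqrt(3)x/2 - sqrt(3)y/2 - y/2   [differs from x - y: not invariant]
(D) 2x + y  ->  2(sqrt(3)x/2 - y/2) + (x/2 + sqrt(3)y/2) = x/2 + sqrt(3)x - y + sqrt(3)y/2   [differs from 2x + y: not invariant]

Only option (A), x^2 + y^2, is unchanged by the transformation.
Geometrically, x^2 + y^2 is the squared distance from the origin, which every rotation about the origin preserves.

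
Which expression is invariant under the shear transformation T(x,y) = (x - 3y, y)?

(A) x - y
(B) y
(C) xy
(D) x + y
B

Under the shear T(x,y) = (x - 3y, y):
Substitute the transformed coordinates into each option and compare with the original:
(A) x - y  ->  (x - 3y) - (y) = x - 4y   [differs from x - y: not invariant]
(B) y  ->  (y) = y   [equals y: invariant]
(C) xy  ->  (x - 3y)(y) = xy - 3y^2   [differs from xy: not invariant]
(D) x + y  ->  (x - 3y) + (y) = x - 2y   [differs from x + y: not invariant]

Only option (B), y, is unchanged by the transformation.
A horizontal shear moves points parallel to the x-axis, so the y-coordinate (and any function of y alone) is unchanged.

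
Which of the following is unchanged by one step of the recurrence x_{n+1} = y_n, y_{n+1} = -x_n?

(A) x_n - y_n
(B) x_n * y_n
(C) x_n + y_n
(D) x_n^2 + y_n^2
D

For the recurrence x_{n+1} = y_n, y_{n+1} = -x_n:

x_{n+1}^2 + y_{n+1}^2 = y_n^2 + (-x_n)^2 = x_n^2 + y_n^2
The sum of squares is conserved (like energy in a harmonic oscillator).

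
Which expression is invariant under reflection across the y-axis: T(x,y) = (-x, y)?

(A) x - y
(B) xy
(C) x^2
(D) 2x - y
C

The map is reflection across the y-axis: T(x,y) = (-x, y).
Substitute the transformed coordinates into each option and compare with the original:
(A) x - y  ->  (-x) - (y) = -x - y   [differs from x - y: not invariant]
(B) xy  ->  (-x)(y) = -xy   [differs from xy: not invariant]
(C) x^2  ->  (-x)^2 = x^2   [equals x^2: invariant]
(D) 2x - y  ->  2(-x) - (y) = -2x - y   [differs from 2x - y: not invariant]

Only option (C), x^2, is unchanged by the transformation.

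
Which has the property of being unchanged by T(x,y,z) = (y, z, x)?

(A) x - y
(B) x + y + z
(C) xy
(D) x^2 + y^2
B

Apply T(x,y,z) = (y, z, x) to each option, i.e. replace (x, y, z) by the transformed coordinates.
Substitute the transformed coordinates into each option and compare with the original:
(A) x - y  ->  (y) - (z) = y - z   [differs from x - y: not invariant]
(B) x + y + z  ->  (y) + (z) + (x) = x + y + z   [equals x + y + z: invariant]
(C) xy  ->  (y)(z) = yz   [differs from xy: not invariant]
(D) x^2 + y^2  ->  (y)^2 + (z)^2 = y^2 + z^2   [differs from x^2 + y^2: not invariant]

Only option (B), x + y + z, is unchanged by the transformation.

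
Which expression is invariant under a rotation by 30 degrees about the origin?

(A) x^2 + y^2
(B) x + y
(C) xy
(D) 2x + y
A

A rotation by 30 degrees sends (x, y) to (sqrt(3)x/2 - y/2, x/2 + sqrt(3)y/2).
Substitute the transformed coordinates into each option and compare with the original:
(A) x^2 + y^2  ->  (sqrt(3)x/2 - y/2)^2 + (x/2 + sqrt(3)y/2)^2 = x^2 + y^2   [equals x^2 + y^2: invariant]
(B) x + y  ->  (sqrt(3)x/2 - y/2) + (x/2 + sqrt(3)y/2) = x/2 + sqrt(3)x/2 - y/2 + sqrt(3)y/2   [differs from x + y: not invariant]
(C) xy  ->  (sqrt(3)x/2 - y/2)(x/2 + sqrt(3)y/2) = sqrt(3)x^2/4 + xy/2 - sqrt(3)y^2/4   [differs from xy: not invariant]
(D) 2x + y  ->  2(sqrt(3)x/2 - y/2) + (x/2 + sqrt(3)y/2) = x/2 + sqrt(3)x - y + sqrt(3)y/2   [differs from 2x + y: not invariant]

Only option (A), x^2 + y^2, is unchanged by the transformation.
Geometrically, x^2 + y^2 is the squared distance from the origin, which every rotation about the origin preserves.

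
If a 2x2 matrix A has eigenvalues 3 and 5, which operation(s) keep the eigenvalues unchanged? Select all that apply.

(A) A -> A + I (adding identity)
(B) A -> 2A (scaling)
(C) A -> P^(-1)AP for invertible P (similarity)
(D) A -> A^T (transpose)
C and D

Eigenvalues are preserved by:
1. Similarity transformations: A -> P^(-1)AP (same characteristic polynomial)
2. Transpose: A^T has the same eigenvalues as A

Eigenvalues are NOT preserved by:
- Adding identity: eigenvalues become 3+1, 5+1
- Scaling: eigenvalues become 6, 10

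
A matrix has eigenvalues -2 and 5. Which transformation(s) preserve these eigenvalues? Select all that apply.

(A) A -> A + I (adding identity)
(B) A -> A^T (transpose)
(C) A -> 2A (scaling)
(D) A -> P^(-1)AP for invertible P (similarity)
B and D

Eigenvalues are preserved by:
1. Similarity transformations: A -> P^(-1)AP (same characteristic polynomial)
2. Transpose: A^T has the same eigenvalues as A

Eigenvalues are NOT preserved by:
- Adding identity: eigenvalues become -2+1, 5+1
- Scaling: eigenvalues become -4, 10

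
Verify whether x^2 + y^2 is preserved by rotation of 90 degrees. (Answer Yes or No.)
Yes

Applying rotation by 90 degrees: x' = x*cos(90 degrees) - y*sin(90 degrees) = -y, y' = x*sin(90 degrees) + y*cos(90 degrees) = x

Substituting into x^2 + y^2:
(-y)^2 + (x)^2
= x^2 + y^2

This equals the original expression x^2 + y^2, so it IS invariant.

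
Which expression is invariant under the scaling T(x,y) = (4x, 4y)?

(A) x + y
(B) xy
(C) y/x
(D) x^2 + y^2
C

Under the uniform scaling T(x,y) = (4x, 4y):
Substitute the transformed coordinates into each option and compare with the original:
(A) x + y  ->  (4x) + (4y) = 4x + 4y   [differs from x + y: not invariant]
(B) xy  ->  (4x)(4y) = 16xy   [differs from xy: not invariant]
(C) y/x  ->  (4y)/(4x) = y/x   [equals y/x: invariant]
(D) x^2 + y^2  ->  (4x)^2 + (4y)^2 = 16x^2 + 16y^2   [differs from x^2 + y^2: not invariant]

Only option (C), y/x, is unchanged by the transformation.
The common factor 4 cancels in a ratio of coordinates, while sums, products and sums of squares pick up factors of 4 or 16.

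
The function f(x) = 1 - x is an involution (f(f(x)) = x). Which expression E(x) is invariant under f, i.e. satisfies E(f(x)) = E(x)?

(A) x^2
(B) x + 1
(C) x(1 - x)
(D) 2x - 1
C

Replace x by f(x) = 1 - x in each option and simplify. As a quick numerical cross-check, also compare E(3) with E(f(3)) = E(-2).

(A) x^2  ->  (1 - x)^2 = (x - 1)^2; check: E(3) = 9 but E(-2) = 4.   [not invariant]
(B) x + 1  ->  (1 - x) + 1 = 2 - x; check: E(3) = 4 but E(-2) = -1.   [not invariant]
(C) x(1 - x)  ->  (1 - x)(1 - (1 - x)), which simplifies back to x(1 - x); check: E(3) = -6, E(-2) = -6.   [invariant]
(D) 2x - 1  ->  2(1 - x) - 1 = 1 - 2x; check: E(3) = 5 but E(-2) = -5.   [not invariant]

Only (C) is unchanged. E is symmetric under swapping x with f(x) = 1 - x, which is exactly what an involution does.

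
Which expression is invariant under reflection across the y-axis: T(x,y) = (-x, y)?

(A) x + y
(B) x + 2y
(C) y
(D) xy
C

The map is reflection across the y-axis: T(x,y) = (-x, y).
Substitute the transformed coordinates into each option and compare with the original:
(A) x + y  ->  (-x) + (y) = -x + y   [differs from x + y: not invariant]
(B) x + 2y  ->  (-x) + 2(y) = -x + 2y   [differs from x + 2y: not invariant]
(C) y  ->  (y) = y   [equals y: invariant]
(D) xy  ->  (-x)(y) = -xy   [differs from xy: not invariant]

Only option (C), y, is unchanged by the transformation.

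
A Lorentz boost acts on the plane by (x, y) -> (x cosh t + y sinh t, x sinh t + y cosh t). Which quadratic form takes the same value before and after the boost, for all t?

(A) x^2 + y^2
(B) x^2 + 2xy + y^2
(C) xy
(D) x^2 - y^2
D

Write x' = x cosh t + y sinh t, y' = x sinh t + y cosh t and substitute into each option:
(A) x^2 + y^2: (x cosh t + y sinh t)^2 + (x sinh t + y cosh t)^2 = (x^2 + y^2)(cosh^2 t + sinh^2 t) + 4xy sinh t cosh t = (x^2 + y^2) cosh 2t + 2xy sinh 2t   [not invariant for t != 0]
(B) x^2 + 2xy + y^2: (x' + y')^2 with x' + y' = (x + y)(cosh t + sinh t) = (x + y)e^t, so it becomes (x + y)^2 e^(2t)   [not invariant for t != 0]
(C) xy: (x cosh t + y sinh t)(x sinh t + y cosh t) = xy(cosh^2 t + sinh^2 t) + (x^2 + y^2) sinh t cosh t = xy cosh 2t + (x^2 + y^2)(sinh 2t)/2   [not invariant for t != 0]
(D) x^2 - y^2: (x cosh t + y sinh t)^2 - (x sinh t + y cosh t)^2 = x^2(cosh^2 t - sinh^2 t) + 2xy(cosh t sinh t - sinh t cosh t) + y^2(sinh^2 t - cosh^2 t) = x^2 - y^2   [invariant, using cosh^2 t - sinh^2 t = 1]

Only (D) x^2 - y^2 is unchanged; it is the Minkowski form preserved by Lorentz boosts, just as x^2 + y^2 is preserved by ordinary rotations.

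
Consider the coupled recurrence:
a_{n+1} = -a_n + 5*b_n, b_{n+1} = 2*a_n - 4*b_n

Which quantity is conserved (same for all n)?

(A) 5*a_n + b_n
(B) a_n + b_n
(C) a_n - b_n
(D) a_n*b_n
B

Replace a_n by a_{n+1} = -a_n + 5*b_n and b_n by b_{n+1} = 2*a_n - 4*b_n in each option and simplify:
(A) 5*a_n + b_n  ->  5*(-a_n + 5*b_n) + (2*a_n - 4*b_n) = -3*a_n + 21*b_n   [not conserved]
(B) a_n + b_n  ->  (-a_n + 5*b_n) + (2*a_n - 4*b_n) = a_n + b_n   [conserved]
(C) a_n - b_n  ->  (-a_n + 5*b_n) - (2*a_n - 4*b_n) = -3*a_n + 9*b_n   [not conserved]
(D) a_n*b_n  ->  (-a_n + 5*b_n)*(2*a_n - 4*b_n) = -2*a_n^2 + 14*a_n*b_n - 20*b_n^2   [not conserved]

Only (B) a_n + b_n returns to itself after one step, so it is the conserved quantity.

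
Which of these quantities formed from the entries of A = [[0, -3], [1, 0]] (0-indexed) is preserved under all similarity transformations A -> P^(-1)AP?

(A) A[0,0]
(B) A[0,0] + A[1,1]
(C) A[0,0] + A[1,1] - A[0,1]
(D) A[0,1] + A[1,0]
B

A[0,0] + A[1,1] is the trace of A. By the cyclic property of the trace, tr(P^(-1)AP) = tr(APP^(-1)) = tr(A), so it is the same for every matrix similar to A.

The other combinations are not similarity invariants. For example, take P = [[1, 1], [0, 1]] (det P = 1), so P^(-1) = [[1, -1], [0, 1]] and
B = P^(-1)AP = [[-1, -4], [1, 1]].
Evaluating each option on A and on B:
(A) A[0,0]: 0 for A, -1 for B -> changes
(B) A[0,0] + A[1,1]: 0 for A, 0 for B -> unchanged
(C) A[0,0] + A[1,1] - A[0,1]: 3 for A, 4 for B -> changes
(D) A[0,1] + A[1,0]: -2 for A, -3 for B -> changes

Only (B) A[0,0] + A[1,1] = 0 survives (and it does so for every P, not just this one), so it is the invariant.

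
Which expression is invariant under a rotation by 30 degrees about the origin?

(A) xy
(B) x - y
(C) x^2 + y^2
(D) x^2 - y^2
C

A rotation by 30 degrees sends (x, y) to (sqrt(3)x/2 - y/2, x/2 + sqrt(3)y/2).
Substitute the transformed coordinates into each option and compare with the original:
(A) xy  ->  (sqrt(3)x/2 - y/2)(x/2 + sqrt(3)y/2) = sqrt(3)x^2/4 + xy/2 - sqrt(3)y^2/4   [differs from xy: not invariant]
(B) x - y  ->  (sqrt(3)x/2 - y/2) - (x/2 + sqrt(3)y/2) = -x/2 + sqrt(3)x/2 - sqrt(3)y/2 - y/2   [differs from x - y: not invariant]
(C) x^2 + y^2  ->  (sqrt(3)x/2 - y/2)^2 + (x/2 + sqrt(3)y/2)^2 = x^2 + y^2   [equals x^2 + y^2: invariant]
(D) x^2 - y^2  ->  (sqrt(3)x/2 - y/2)^2 - (x/2 + sqrt(3)y/2)^2 = x^2/2 - sqrt(3)xy - y^2/2   [differs from x^2 - y^2: not invariant]

Only option (C), x^2 + y^2, is unchanged by the transformation.
Geometrically, x^2 + y^2 is the squared distance from the origin, which every rotation about the origin preserves.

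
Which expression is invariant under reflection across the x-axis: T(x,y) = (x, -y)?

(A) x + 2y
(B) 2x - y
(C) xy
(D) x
D

The map is reflection across the x-axis: T(x,y) = (x, -y).
Substitute the transformed coordinates into each option and compare with the original:
(A) x + 2y  ->  (x) + 2(-y) = x - 2y   [differs from x + 2y: not invariant]
(B) 2x - y  ->  2(x) - (-y) = 2x + y   [differs from 2x - y: not invariant]
(C) xy  ->  (x)(-y) = -xy   [differs from xy: not invariant]
(D) x  ->  (x) = x   [equals x: invariant]

Only option (D), x, is unchanged by the transformation.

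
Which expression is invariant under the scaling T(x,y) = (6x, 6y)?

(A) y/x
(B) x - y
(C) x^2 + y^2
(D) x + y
A

Under the uniform scaling T(x,y) = (6x, 6y):
Substitute the transformed coordinates into each option and compare with the original:
(A) y/x  ->  (6y)/(6x) = y/x   [equals y/x: invariant]
(B) x - y  ->  (6x) - (6y) = 6x - 6y   [differs from x - y: not invariant]
(C) x^2 + y^2  ->  (6x)^2 + (6y)^2 = 36x^2 + 36y^2   [differs from x^2 + y^2: not invariant]
(D) x + y  ->  (6x) + (6y) = 6x + 6y   [differs from x + y: not invariant]

Only option (A), y/x, is unchanged by the transformation.
The common factor 6 cancels in a ratio of coordinates, while sums, products and sums of squares pick up factors of 6 or 36.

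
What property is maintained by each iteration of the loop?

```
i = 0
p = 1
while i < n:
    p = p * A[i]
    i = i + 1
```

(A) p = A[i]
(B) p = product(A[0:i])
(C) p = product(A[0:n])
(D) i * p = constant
B

A loop invariant must hold before the first iteration and be re-established by every execution of the body.

(B) p = product(A[0:i]): Initially i = 0 and p = 1 = product of the empty slice A[0:0]. If p = product(A[0:i]) holds at the top of an iteration, the body sets p to product(A[0:i]) * A[i] = product(A[0:i+1]) and then i to i+1, so the property is restored. At exit i = n, giving p = product(A[0:n]).

The other options fail:
(A) p = A[i]: after the first iteration p = A[0] but i = 1; in general p is a product of several elements, not a single one.
(C) p = product(A[0:n]): false before the loop (p = 1, not the full product) -- it only becomes true at exit.
(D) i * p = constant: initially i * p = 0, but after one iteration it is 1 * A[0], which is nonzero in general.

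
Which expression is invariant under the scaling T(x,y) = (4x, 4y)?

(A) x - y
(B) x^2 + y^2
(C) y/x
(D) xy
C

Under the uniform scaling T(x,y) = (4x, 4y):
Substitute the transformed coordinates into each option and compare with the original:
(A) x - y  ->  (4x) - (4y) = 4x - 4y   [differs from x - y: not invariant]
(B) x^2 + y^2  ->  (4x)^2 + (4y)^2 = 16x^2 + 16y^2   [differs from x^2 + y^2: not invariant]
(C) y/x  ->  (4y)/(4x) = y/x   [equals y/x: invariant]
(D) xy  ->  (4x)(4y) = 16xy   [differs from xy: not invariant]

Only option (C), y/x, is unchanged by the transformation.
The common factor 4 cancels in a ratio of coordinates, while sums, products and sums of squares pick up factors of 4 or 16.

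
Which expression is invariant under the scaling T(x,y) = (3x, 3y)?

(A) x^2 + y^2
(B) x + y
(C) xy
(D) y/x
D

Under the uniform scaling T(x,y) = (3x, 3y):
Substitute the transformed coordinates into each option and compare with the original:
(A) x^2 + y^2  ->  (3x)^2 + (3y)^2 = 9x^2 + 9y^2   [differs from x^2 + y^2: not invariant]
(B) x + y  ->  (3x) + (3y) = 3x + 3y   [differs from x + y: not invariant]
(C) xy  ->  (3x)(3y) = 9xy   [differs from xy: not invariant]
(D) y/x  ->  (3y)/(3x) = y/x   [equals y/x: invariant]

Only option (D), y/x, is unchanged by the transformation.
The common factor 3 cancels in a ratio of coordinates, while sums, products and sums of squares pick up factors of 3 or 9.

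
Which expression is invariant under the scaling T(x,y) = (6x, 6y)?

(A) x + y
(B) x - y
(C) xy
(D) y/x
D

Under the uniform scaling T(x,y) = (6x, 6y):
Substitute the transformed coordinates into each option and compare with the original:
(A) x + y  ->  (6x) + (6y) = 6x + 6y   [differs from x + y: not invariant]
(B) x - y  ->  (6x) - (6y) = 6x - 6y   [differs from x - y: not invariant]
(C) xy  ->  (6x)(6y) = 36xy   [differs from xy: not invariant]
(D) y/x  ->  (6y)/(6x) = y/x   [equals y/x: invariant]

Only option (D), y/x, is unchanged by the transformation.
The common factor 6 cancels in a ratio of coordinates, while sums, products and sums of squares pick up factors of 6 or 36.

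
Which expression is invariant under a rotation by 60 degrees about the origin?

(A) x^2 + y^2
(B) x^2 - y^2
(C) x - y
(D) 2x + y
A

A rotation by 60 degrees sends (x, y) to (x/2 - sqrt(3)y/2, sqrt(3)x/2 + y/2).
Substitute the transformed coordinates into each option and compare with the original:
(A) x^2 + y^2  ->  (x/2 - sqrt(3)y/2)^2 + (sqrt(3)x/2 + y/2)^2 = x^2 + y^2   [equals x^2 + y^2: invariant]
(B) x^2 - y^2  ->  (x/2 - sqrt(3)y/2)^2 - (sqrt(3)x/2 + y/2)^2 = -x^2/2 - sqrt(3)xy + y^2/2   [differs from x^2 - y^2: not invariant]
(C) x - y  ->  (x/2 - sqrt(3)y/2) - (sqrt(3)x/2 + y/2) = -sqrt(3)x/2 + x/2 - sqrt(3)y/2 - y/2   [differs from x - y: not invariant]
(D) 2x + y  ->  2(x/2 - sqrt(3)y/2) + (sqrt(3)x/2 + y/2) = sqrt(3)x/2 + x - sqrt(3)y + y/2   [differs from 2x + y: not invariant]

Only option (A), x^2 + y^2, is unchanged by the transformation.
Geometrically, x^2 + y^2 is the squared distance from the origin, which every rotation about the origin preserves.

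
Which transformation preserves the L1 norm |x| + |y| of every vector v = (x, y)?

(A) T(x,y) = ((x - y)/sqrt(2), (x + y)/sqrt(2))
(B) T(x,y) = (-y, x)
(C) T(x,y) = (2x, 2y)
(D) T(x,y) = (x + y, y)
B

A transformation preserves a norm if ||T(v)|| = ||v|| for every v; a single vector where the norm changes rules an option out.

(A) T(x,y) = ((x - y)/sqrt(2), (x + y)/sqrt(2)): v = (1, 0) has norm |1| + |0| = 1, but T(v) = (sqrt(2)/2, sqrt(2)/2) has norm sqrt(2) -- not preserved.
(B) T(x,y) = (-y, x): preserves the norm -- it only permutes the coordinates and/or flips signs, which leaves |x| + |y| unchanged.
(C) T(x,y) = (2x, 2y): v = (1, 0) has norm |1| + |0| = 1, but T(v) = (2, 0) has norm 2 -- not preserved.
(D) T(x,y) = (x + y, y): v = (0, 1) has norm |0| + |1| = 1, but T(v) = (1, 1) has norm 2 -- not preserved.

Therefore the answer is (B).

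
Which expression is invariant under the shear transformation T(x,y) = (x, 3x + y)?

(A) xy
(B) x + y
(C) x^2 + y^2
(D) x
D

Under the shear T(x,y) = (x, 3x + y):
Substitute the transformed coordinates into each option and compare with the original:
(A) xy  ->  (x)(3x + y) = 3x^2 + xy   [differs from xy: not invariant]
(B) x + y  ->  (x) + (3x + y) = 4x + y   [differs from x + y: not invariant]
(C) x^2 + y^2  ->  (x)^2 + (3x + y)^2 = 10x^2 + 6xy + y^2   [differs from x^2 + y^2: not invariant]
(D) x  ->  (x) = x   [equals x: invariant]

Only option (D), x, is unchanged by the transformation.
A vertical shear moves points parallel to the y-axis, so the x-coordinate (and any function of x alone) is unchanged.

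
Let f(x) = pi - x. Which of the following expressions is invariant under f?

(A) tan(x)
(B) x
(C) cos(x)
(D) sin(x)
D

For f(x) = pi - x:
sin(pi - x) = sin(x), so sine is invariant under this transformation.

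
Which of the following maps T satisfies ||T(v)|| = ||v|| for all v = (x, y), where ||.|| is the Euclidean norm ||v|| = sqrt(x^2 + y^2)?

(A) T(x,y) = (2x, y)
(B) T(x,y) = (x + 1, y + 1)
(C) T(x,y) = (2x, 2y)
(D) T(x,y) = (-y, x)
D

A transformation preserves a norm if ||T(v)|| = ||v|| for every v; a single vector where the norm changes rules an option out.

(A) T(x,y) = (2x, y): v = (1, 0) has norm sqrt((1)^2 + (0)^2) = 1, but T(v) = (2, 0) has norm 2 -- not preserved.
(B) T(x,y) = (x + 1, y + 1): v = (1, 0) has norm sqrt((1)^2 + (0)^2) = 1, but T(v) = (2, 1) has norm sqrt(5) -- not preserved.
(C) T(x,y) = (2x, 2y): v = (1, 0) has norm sqrt((1)^2 + (0)^2) = 1, but T(v) = (2, 0) has norm 2 -- not preserved.
(D) T(x,y) = (-y, x): preserves the norm -- it is an orthogonal map (a rotation/reflection), and (-y)^2 + (x)^2 simplifies to x^2 + y^2.

Therefore the answer is (D).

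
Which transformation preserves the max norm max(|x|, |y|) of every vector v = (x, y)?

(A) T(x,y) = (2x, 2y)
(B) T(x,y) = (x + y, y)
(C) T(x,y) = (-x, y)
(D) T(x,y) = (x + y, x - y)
C

A transformation preserves a norm if ||T(v)|| = ||v|| for every v; a single vector where the norm changes rules an option out.

(A) T(x,y) = (2x, 2y): v = (1, 0) has norm max(|1|, |0|) = 1, but T(v) = (2, 0) has norm 2 -- not preserved.
(B) T(x,y) = (x + y, y): v = (1, 1) has norm max(|1|, |1|) = 1, but T(v) = (2, 1) has norm 2 -- not preserved.
(C) T(x,y) = (-x, y): preserves the norm -- it only permutes the coordinates and/or flips signs, which leaves max(|x|, |y|) unchanged.
(D) T(x,y) = (x + y, x - y): v = (1, 1) has norm max(|1|, |1|) = 1, but T(v) = (2, 0) has norm 2 -- not preserved.

Therefore the answer is (C).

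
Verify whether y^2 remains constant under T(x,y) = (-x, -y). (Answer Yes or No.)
Yes

Substitute T(x,y) = (-x, -y) into the expression and compare with the original.

Original: y^2
After applying T: (-y)^2 = y^2

This is identical to the original y^2, so the expression is invariant.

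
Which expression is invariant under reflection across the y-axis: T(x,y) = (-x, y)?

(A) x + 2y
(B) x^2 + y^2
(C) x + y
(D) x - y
B

The map is reflection across the y-axis: T(x,y) = (-x, y).
Substitute the transformed coordinates into each option and compare with the original:
(A) x + 2y  ->  (-x) + 2(y) = -x + 2y   [differs from x + 2y: not invariant]
(B) x^2 + y^2  ->  (-x)^2 + (y)^2 = x^2 + y^2   [equals x^2 + y^2: invariant]
(C) x + y  ->  (-x) + (y) = -x + y   [differs from x + y: not invariant]
(D) x - y  ->  (-x) - (y) = -x - y   [differs from x - y: not invariant]

Only option (B), x^2 + y^2, is unchanged by the transformation.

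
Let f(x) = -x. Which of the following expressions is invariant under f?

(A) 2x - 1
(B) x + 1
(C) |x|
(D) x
C

For f(x) = -x:
Applying f replaces x by -x. Since |-x| = |x|, the absolute value is unchanged by f, whereas x -> -x, 2x - 1 -> -2x - 1 and x + 1 -> -x + 1 all change.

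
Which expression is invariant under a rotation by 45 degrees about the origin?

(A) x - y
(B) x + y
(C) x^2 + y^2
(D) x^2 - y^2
C

A rotation by 45 degrees sends (x, y) to (sqrt(2)x/2 - sqrt(2)y/2, sqrt(2)x/2 + sqrt(2)y/2).
Substitute the transformed coordinates into each option and compare with the original:
(A) x - y  ->  (sqrt(2)x/2 - sqrt(2)y/2) - (sqrt(2)x/2 + sqrt(2)y/2) = -sqrt(2)y   [differs from x - y: not invariant]
(B) x + y  ->  (sqrt(2)x/2 - sqrt(2)y/2) + (sqrt(2)x/2 + sqrt(2)y/2) = sqrt(2)x   [differs from x + y: not invariant]
(C) x^2 + y^2  ->  (sqrt(2)x/2 - sqrt(2)y/2)^2 + (sqrt(2)x/2 + sqrt(2)y/2)^2 = x^2 + y^2   [equals x^2 + y^2: invariant]
(D) x^2 - y^2  ->  (sqrt(2)x/2 - sqrt(2)y/2)^2 - (sqrt(2)x/2 + sqrt(2)y/2)^2 = -2xy   [differs from x^2 - y^2: not invariant]

Only option (C), x^2 + y^2, is unchanged by the transformation.
Geometrically, x^2 + y^2 is the squared distance from the origin, which every rotation about the origin preserves.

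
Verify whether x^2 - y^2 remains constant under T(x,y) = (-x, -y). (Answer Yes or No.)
Yes

Substitute T(x,y) = (-x, -y) into the expression and compare with the original.

Original: x^2 - y^2
After applying T: (-x)^2 - (-y)^2 = x^2 - y^2

This is identical to the original x^2 - y^2, so the expression is invariant.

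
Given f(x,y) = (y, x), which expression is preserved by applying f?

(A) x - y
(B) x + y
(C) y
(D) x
B

For f(x,y) = (y, x):
After applying f: x' = y, y' = x. So x' + y' = y + x = x + y.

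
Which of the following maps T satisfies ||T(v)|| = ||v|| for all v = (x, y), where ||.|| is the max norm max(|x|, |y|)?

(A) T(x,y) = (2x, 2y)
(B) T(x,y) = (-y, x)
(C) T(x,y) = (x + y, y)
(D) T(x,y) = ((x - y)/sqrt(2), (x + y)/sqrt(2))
B

A transformation preserves a norm if ||T(v)|| = ||v|| for every v; a single vector where the norm changes rules an option out.

(A) T(x,y) = (2x, 2y): v = (1, 0) has norm max(|1|, |0|) = 1, but T(v) = (2, 0) has norm 2 -- not preserved.
(B) T(x,y) = (-y, x): preserves the norm -- it only permutes the coordinates and/or flips signs, which leaves max(|x|, |y|) unchanged.
(C) T(x,y) = (x + y, y): v = (1, 1) has norm max(|1|, |1|) = 1, but T(v) = (2, 1) has norm 2 -- not preserved.
(D) T(x,y) = ((x - y)/sqrt(2), (x + y)/sqrt(2)): v = (1, 0) has norm max(|1|, |0|) = 1, but T(v) = (sqrt(2)/2, sqrt(2)/2) has norm sqrt(2)/2 -- not preserved.

Therefore the answer is (B).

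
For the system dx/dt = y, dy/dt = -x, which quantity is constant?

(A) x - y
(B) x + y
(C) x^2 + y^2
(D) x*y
C

A first integral I satisfies dI/dt = 0 along every solution. Differentiate each option and use the equation of motion:
(A) d/dt[x - y] = y - (-x) = x + y, not identically 0
(B) d/dt[x + y] = y + (-x) = y - x, not identically 0
(C) d/dt[x^2 + y^2] = 2x*dx/dt + 2y*dy/dt = 2x*y + 2y*(-x) = 0
(D) d/dt[x*y] = (dx/dt)y + x(dy/dt) = y^2 - x^2, not identically 0

Only (C) has zero time-derivative. So x^2 + y^2 (the squared radius; trajectories are circles) is the conserved quantity.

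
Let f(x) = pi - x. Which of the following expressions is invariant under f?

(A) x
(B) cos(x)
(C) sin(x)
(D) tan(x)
C

For f(x) = pi - x:
sin(pi - x) = sin(x), so sine is invariant under this transformation.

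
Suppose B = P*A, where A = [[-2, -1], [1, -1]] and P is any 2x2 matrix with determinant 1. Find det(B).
3

By the multiplicative property of determinants, det(B) = det(P*A) = det(P) * det(A) = det(A),
so the determinant is invariant under multiplication by any determinant-1 matrix; we just need det(A).

det(A) = (-2)(-1) - (-1)(1) = 2 - (-1) = 3

Therefore det(B) = 1 * 3 = 3.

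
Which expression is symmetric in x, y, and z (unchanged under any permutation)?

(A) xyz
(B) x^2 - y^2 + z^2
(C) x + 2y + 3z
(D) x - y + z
A

A symmetric expression is unchanged when the variables are permuted; here the transformation to test is the swap (x, y) -> (y, x).
A symmetric expression must survive every permutation; the single swap x <-> y already eliminates the distractors, and the keyed expression is also unchanged by x <-> z and y <-> z (each variable enters it in exactly the same way).
Substitute the transformed coordinates into each option and compare with the original:
(A) xyz  ->  (y)(x)z = xyz   [equals xyz: invariant]
(B) x^2 - y^2 + z^2  ->  (y)^2 - (x)^2 + z^2 = -x^2 + y^2 + z^2   [differs from x^2 - y^2 + z^2: not invariant]
(C) x + 2y + 3z  ->  (y) + 2(x) + 3z = 2x + y + 3z   [differs from x + 2y + 3z: not invariant]
(D) x - y + z  ->  (y) - (x) + z = -x + y + z   [differs from x - y + z: not invariant]

Only option (A), xyz, is unchanged by the transformation.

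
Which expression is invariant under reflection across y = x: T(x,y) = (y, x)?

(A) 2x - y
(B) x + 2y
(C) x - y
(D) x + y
D

The map is reflection across y = x: T(x,y) = (y, x).
Substitute the transformed coordinates into each option and compare with the original:
(A) 2x - y  ->  2(y) - (x) = -x + 2y   [differs from 2x - y: not invariant]
(B) x + 2y  ->  (y) + 2(x) = 2x + y   [differs from x + 2y: not invariant]
(C) x - y  ->  (y) - (x) = -x + y   [differs from x - y: not invariant]
(D) x + y  ->  (y) + (x) = x + y   [equals x + y: invariant]

Only option (D), x + y, is unchanged by the transformation.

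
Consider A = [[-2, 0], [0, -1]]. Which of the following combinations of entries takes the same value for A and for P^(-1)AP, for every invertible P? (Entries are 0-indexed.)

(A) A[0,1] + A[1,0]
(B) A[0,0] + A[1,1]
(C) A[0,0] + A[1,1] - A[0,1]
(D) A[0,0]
B

A[0,0] + A[1,1] is the trace of A. By the cyclic property of the trace, tr(P^(-1)AP) = tr(APP^(-1)) = tr(A), so it is the same for every matrix similar to A.

The other combinations are not similarity invariants. For example, take P = [[1, 1], [1, 2]] (det P = 1), so P^(-1) = [[2, -1], [-1, 1]] and
B = P^(-1)AP = [[-3, -2], [1, 0]].
Evaluating each option on A and on B:
(A) A[0,1] + A[1,0]: 0 for A, -1 for B -> changes
(B) A[0,0] + A[1,1]: -3 for A, -3 for B -> unchanged
(C) A[0,0] + A[1,1] - A[0,1]: -3 for A, -1 for B -> changes
(D) A[0,0]: -2 for A, -3 for B -> changes

Only (B) A[0,0] + A[1,1] = -3 survives (and it does so for every P, not just this one), so it is the invariant.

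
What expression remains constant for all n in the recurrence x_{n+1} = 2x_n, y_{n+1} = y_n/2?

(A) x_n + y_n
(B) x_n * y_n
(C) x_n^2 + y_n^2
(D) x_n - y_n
B

For the recurrence x_{n+1} = 2x_n, y_{n+1} = y_n/2:

x_{n+1} * y_{n+1} = (2x_n) * (y_n/2) = x_n * y_n
The product is conserved.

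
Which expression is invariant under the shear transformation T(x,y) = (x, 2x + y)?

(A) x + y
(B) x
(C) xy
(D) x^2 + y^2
B

Under the shear T(x,y) = (x, 2x + y):
Substitute the transformed coordinates into each option and compare with the original:
(A) x + y  ->  (x) + (2x + y) = 3x + y   [differs from x + y: not invariant]
(B) x  ->  (x) = x   [equals x: invariant]
(C) xy  ->  (x)(2x + y) = 2x^2 + xy   [differs from xy: not invariant]
(D) x^2 + y^2  ->  (x)^2 + (2x + y)^2 = 5x^2 + 4xy + y^2   [differs from x^2 + y^2: not invariant]

Only option (B), x, is unchanged by the transformation.
A vertical shear moves points parallel to the y-axis, so the x-coordinate (and any function of x alone) is unchanged.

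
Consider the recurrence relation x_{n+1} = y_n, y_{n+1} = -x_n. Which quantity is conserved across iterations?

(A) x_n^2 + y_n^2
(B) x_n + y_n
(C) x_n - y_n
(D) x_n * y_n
A

For the recurrence x_{n+1} = y_n, y_{n+1} = -x_n:

x_{n+1}^2 + y_{n+1}^2 = y_n^2 + (-x_n)^2 = x_n^2 + y_n^2
The sum of squares is conserved (like energy in a harmonic oscillator).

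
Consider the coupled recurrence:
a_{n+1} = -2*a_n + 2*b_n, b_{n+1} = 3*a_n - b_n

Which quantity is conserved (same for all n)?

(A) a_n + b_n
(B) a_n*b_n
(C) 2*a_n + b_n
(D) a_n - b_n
A

Replace a_n by a_{n+1} = -2*a_n + 2*b_n and b_n by b_{n+1} = 3*a_n - b_n in each option and simplify:
(A) a_n + b_n  ->  (-2*a_n + 2*b_n) + (3*a_n - b_n) = a_n + b_n   [conserved]
(B) a_n*b_n  ->  (-2*a_n + 2*b_n)*(3*a_n - b_n) = -6*a_n^2 + 8*a_n*b_n - 2*b_n^2   [not conserved]
(C) 2*a_n + b_n  ->  2*(-2*a_n + 2*b_n) + (3*a_n - b_n) = -a_n + 3*b_n   [not conserved]
(D) a_n - b_n  ->  (-2*a_n + 2*b_n) - (3*a_n - b_n) = -5*a_n + 3*b_n   [not conserved]

Only (A) a_n + b_n returns to itself after one step, so it is the conserved quantity.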